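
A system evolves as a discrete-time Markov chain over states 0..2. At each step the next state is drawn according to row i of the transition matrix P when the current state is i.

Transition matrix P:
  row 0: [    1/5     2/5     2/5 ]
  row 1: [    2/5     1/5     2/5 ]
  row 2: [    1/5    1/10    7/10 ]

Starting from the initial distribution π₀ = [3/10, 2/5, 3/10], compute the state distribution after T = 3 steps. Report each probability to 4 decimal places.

π = [0.2414, 0.1945, 0.5641]

t=0: π = [0.3000, 0.4000, 0.3000]
t=1: π = [0.2800, 0.2300, 0.4900]
t=2: π = [0.2460, 0.2070, 0.5470]
t=3: π = [0.2414, 0.1945, 0.5641]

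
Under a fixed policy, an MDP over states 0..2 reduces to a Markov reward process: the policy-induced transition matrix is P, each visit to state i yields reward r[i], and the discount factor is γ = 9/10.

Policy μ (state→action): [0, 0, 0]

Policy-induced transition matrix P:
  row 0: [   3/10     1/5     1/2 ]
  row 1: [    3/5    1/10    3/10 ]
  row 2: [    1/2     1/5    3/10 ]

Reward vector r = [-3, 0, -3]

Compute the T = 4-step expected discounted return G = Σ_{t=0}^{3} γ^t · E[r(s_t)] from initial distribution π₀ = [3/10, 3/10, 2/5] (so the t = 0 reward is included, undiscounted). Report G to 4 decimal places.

t=0: π = [0.3000, 0.3000, 0.4000], E[r] = -2.1000, γ^t·E[r] = -2.100000, running G = -2.100000
t=1: π = [0.4700, 0.1700, 0.3600], E[r] = -2.4900, γ^t·E[r] = -2.241000, running G = -4.341000
t=2: π = [0.4230, 0.1830, 0.3940], E[r] = -2.4510, γ^t·E[r] = -1.985310, running G = -6.326310
t=3: π = [0.4337, 0.1817, 0.3846], E[r] = -2.4549, γ^t·E[r] = -1.789622, running G = -8.115932

G = -8.1159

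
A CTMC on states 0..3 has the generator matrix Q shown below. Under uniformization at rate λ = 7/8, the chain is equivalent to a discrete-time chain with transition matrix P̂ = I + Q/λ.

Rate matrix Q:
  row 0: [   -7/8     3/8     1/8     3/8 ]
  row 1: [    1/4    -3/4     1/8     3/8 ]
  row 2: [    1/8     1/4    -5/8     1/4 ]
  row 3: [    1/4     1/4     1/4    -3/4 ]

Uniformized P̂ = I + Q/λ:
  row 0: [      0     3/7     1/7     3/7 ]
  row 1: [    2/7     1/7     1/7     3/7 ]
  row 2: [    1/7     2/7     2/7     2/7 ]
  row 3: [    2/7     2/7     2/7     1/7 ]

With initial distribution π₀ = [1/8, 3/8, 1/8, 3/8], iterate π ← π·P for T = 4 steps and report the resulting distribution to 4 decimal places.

π = [0.1972, 0.2755, 0.2181, 0.3092]

t=0: π = [0.1250, 0.3750, 0.1250, 0.3750]
t=1: π = [0.2321, 0.2500, 0.2143, 0.3036]
t=2: π = [0.1888, 0.2832, 0.2168, 0.3112]
t=3: π = [0.2008, 0.2722, 0.2183, 0.3087]
t=4: π = [0.1972, 0.2755, 0.2181, 0.3092]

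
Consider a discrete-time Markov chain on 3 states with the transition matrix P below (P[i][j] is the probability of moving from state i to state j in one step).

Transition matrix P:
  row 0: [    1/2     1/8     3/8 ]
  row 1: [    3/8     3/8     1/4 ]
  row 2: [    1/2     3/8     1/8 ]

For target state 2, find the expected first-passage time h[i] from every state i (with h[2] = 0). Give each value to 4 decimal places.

h = [2.8235, 3.2941, 0.0000]

First-step conditioning: h[2] = 0; for i ≠ 2, h[i] = 1 + Σ_k P[i][k]·h[k].
  h[0] = 1 + 1/2·h[0] + 1/8·h[1]
  h[1] = 1 + 3/8·h[0] + 3/8·h[1]
Solving the 2×2 linear system over states ≠ 2 gives exactly h = [48/17, 56/17, 0] (h[2] = 0 is the target).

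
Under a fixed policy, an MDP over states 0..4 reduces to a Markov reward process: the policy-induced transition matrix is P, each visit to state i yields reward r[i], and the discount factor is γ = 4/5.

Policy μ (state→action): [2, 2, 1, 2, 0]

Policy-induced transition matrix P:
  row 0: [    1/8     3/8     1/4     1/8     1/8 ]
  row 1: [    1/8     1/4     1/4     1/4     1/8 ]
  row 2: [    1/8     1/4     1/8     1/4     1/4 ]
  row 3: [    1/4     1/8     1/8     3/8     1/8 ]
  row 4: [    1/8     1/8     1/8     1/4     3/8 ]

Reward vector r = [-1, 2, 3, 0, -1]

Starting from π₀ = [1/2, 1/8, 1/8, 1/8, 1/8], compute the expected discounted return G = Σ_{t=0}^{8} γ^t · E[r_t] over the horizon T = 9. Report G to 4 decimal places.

t=0: π = [0.5000, 0.1250, 0.1250, 0.1250, 0.1250], E[r] = 0.0000, γ^t·E[r] = 0.000000, running G = 0.000000
t=1: π = [0.1406, 0.2813, 0.2031, 0.2031, 0.1719], E[r] = 0.8594, γ^t·E[r] = 0.687500, running G = 0.687500
t=2: π = [0.1504, 0.2207, 0.1777, 0.2578, 0.1934], E[r] = 0.6309, γ^t·E[r] = 0.403750, running G = 1.091250
t=3: π = [0.1572, 0.2124, 0.1714, 0.2634, 0.1956], E[r] = 0.5862, γ^t·E[r] = 0.300125, running G = 1.391375
t=4: π = [0.1579, 0.2123, 0.1712, 0.2633, 0.1953], E[r] = 0.5849, γ^t·E[r] = 0.239588, running G = 1.630963
t=5: π = [0.1579, 0.2124, 0.1713, 0.2632, 0.1952], E[r] = 0.5855, γ^t·E[r] = 0.191865, running G = 1.822828
t=6: π = [0.1579, 0.2124, 0.1713, 0.2632, 0.1952], E[r] = 0.5856, γ^t·E[r] = 0.153522, running G = 1.976349
t=7: π = [0.1579, 0.2124, 0.1713, 0.2632, 0.1952], E[r] = 0.5856, γ^t·E[r] = 0.122819, running G = 2.099168
t=8: π = [0.1579, 0.2124, 0.1713, 0.2632, 0.1952], E[r] = 0.5856, γ^t·E[r] = 0.098255, running G = 2.197423

G = 2.1974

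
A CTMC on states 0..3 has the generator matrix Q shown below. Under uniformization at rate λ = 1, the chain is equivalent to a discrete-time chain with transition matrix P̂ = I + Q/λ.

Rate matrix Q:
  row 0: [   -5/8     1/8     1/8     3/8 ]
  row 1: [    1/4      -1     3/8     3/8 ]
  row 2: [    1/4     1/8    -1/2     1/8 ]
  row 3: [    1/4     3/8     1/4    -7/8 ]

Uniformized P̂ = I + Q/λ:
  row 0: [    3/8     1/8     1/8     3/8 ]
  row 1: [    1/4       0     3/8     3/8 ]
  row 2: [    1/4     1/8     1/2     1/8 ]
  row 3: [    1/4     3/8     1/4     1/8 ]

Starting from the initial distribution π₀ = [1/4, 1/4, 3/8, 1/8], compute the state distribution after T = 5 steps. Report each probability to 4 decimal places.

t=0: π = [0.2500, 0.2500, 0.3750, 0.1250]
t=1: π = [0.2813, 0.1250, 0.3438, 0.2500]
t=2: π = [0.2852, 0.1719, 0.3164, 0.2266]
t=3: π = [0.2856, 0.1602, 0.3149, 0.2393]
t=4: π = [0.2857, 0.1648, 0.3130, 0.2365]
t=5: π = [0.2857, 0.1635, 0.3131, 0.2376]

π = [0.2857, 0.1635, 0.3131, 0.2376]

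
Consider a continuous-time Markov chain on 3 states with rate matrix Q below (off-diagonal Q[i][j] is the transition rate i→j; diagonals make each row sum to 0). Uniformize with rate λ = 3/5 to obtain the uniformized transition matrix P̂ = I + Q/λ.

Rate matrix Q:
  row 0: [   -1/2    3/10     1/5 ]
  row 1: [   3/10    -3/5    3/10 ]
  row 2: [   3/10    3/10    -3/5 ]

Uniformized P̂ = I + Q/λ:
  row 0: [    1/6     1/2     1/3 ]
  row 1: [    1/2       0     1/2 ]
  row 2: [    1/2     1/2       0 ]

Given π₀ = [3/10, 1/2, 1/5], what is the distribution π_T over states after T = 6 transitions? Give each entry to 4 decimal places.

t=0: π = [0.3000, 0.5000, 0.2000]
t=1: π = [0.4000, 0.2500, 0.3500]
t=2: π = [0.3667, 0.3750, 0.2583]
t=3: π = [0.3778, 0.3125, 0.3097]
t=4: π = [0.3741, 0.3438, 0.2822]
t=5: π = [0.3753, 0.3281, 0.2966]
t=6: π = [0.3749, 0.3359, 0.2892]

π = [0.3749, 0.3359, 0.2892]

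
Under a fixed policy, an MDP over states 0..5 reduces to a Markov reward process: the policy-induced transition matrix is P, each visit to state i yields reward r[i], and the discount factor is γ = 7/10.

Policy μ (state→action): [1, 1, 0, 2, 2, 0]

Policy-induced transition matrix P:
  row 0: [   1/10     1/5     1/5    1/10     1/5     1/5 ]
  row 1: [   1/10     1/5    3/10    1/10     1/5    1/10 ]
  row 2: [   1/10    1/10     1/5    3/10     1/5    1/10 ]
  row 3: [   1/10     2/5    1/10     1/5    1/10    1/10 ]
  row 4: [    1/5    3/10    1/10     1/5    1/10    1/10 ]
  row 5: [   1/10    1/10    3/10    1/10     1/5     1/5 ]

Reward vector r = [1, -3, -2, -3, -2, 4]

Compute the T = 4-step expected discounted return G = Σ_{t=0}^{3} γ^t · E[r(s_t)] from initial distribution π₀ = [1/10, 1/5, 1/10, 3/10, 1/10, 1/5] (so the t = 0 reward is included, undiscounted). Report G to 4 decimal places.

G = -2.9831

t=0: π = [0.1000, 0.2000, 0.1000, 0.3000, 0.1000, 0.2000], E[r] = -1.0000, γ^t·E[r] = -1.000000, running G = -1.000000
t=1: π = [0.1100, 0.2400, 0.2000, 0.1600, 0.1600, 0.1300], E[r] = -1.2900, γ^t·E[r] = -0.903000, running G = -1.903000
t=2: π = [0.1160, 0.2150, 0.2050, 0.1720, 0.1680, 0.1240], E[r] = -1.2950, γ^t·E[r] = -0.634550, running G = -2.537550
t=3: π = [0.1168, 0.2183, 0.1999, 0.1750, 0.1660, 0.1240], E[r] = -1.2989, γ^t·E[r] = -0.445523, running G = -2.983073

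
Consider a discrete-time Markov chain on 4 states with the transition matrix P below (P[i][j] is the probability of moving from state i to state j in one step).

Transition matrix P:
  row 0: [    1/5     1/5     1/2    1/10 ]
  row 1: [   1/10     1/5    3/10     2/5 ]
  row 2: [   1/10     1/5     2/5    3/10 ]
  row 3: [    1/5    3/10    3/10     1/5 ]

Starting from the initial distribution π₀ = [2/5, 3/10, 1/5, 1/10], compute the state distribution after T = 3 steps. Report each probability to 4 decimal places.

π = [0.1406, 0.2267, 0.3648, 0.2679]

t=0: π = [0.4000, 0.3000, 0.2000, 0.1000]
t=1: π = [0.1500, 0.2100, 0.4000, 0.2400]
t=2: π = [0.1390, 0.2240, 0.3700, 0.2670]
t=3: π = [0.1406, 0.2267, 0.3648, 0.2679]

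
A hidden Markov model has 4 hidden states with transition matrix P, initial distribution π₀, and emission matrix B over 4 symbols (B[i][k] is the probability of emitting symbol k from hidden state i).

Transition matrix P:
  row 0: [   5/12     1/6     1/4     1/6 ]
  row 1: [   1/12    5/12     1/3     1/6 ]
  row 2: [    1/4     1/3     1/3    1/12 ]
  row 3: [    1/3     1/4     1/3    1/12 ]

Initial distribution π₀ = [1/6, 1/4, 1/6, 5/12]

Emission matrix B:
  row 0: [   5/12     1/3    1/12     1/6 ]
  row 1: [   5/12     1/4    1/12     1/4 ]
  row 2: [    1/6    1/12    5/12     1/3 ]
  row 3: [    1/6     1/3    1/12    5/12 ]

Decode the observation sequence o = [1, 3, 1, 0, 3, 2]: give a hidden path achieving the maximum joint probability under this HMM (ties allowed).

t=0: δ = [5.556e-02, 6.250e-02, 1.389e-02, 1.389e-01]  (obs o_0=1)
t=1: δ = [7.716e-03, 8.681e-03, 1.543e-02, 4.823e-03]  ψ = [3, 3, 3, 3]  (obs o_1=3)
t=2: δ = [1.286e-03, 1.286e-03, 4.287e-04, 4.823e-04]  ψ = [2, 2, 2, 1]  (obs o_2=1)
t=3: δ = [2.233e-04, 2.233e-04, 7.144e-05, 3.572e-05]  ψ = [0, 1, 1, 0]  (obs o_3=0)
t=4: δ = [1.550e-05, 2.326e-05, 2.481e-05, 1.550e-05]  ψ = [0, 1, 1, 0]  (obs o_4=3)
t=5: δ = [5.384e-07, 8.075e-07, 3.445e-06, 3.230e-07]  ψ = [0, 1, 2, 1]  (obs o_5=2)
backtrack: best end state = 2; path = [3, 2, 1, 1, 2, 2]

path = [3, 2, 1, 1, 2, 2]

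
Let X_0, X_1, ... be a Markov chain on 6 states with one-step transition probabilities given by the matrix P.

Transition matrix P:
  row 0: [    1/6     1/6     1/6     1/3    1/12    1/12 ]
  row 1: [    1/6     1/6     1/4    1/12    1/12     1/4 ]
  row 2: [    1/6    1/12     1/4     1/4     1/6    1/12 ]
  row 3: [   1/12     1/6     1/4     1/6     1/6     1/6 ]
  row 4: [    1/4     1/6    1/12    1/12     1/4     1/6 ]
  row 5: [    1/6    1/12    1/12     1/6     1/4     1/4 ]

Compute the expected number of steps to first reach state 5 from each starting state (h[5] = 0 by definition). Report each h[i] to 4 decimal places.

First-step conditioning: h[5] = 0; for i ≠ 5, h[i] = 1 + Σ_k P[i][k]·h[k].
  h[0] = 1 + 1/6·h[0] + 1/6·h[1] + 1/6·h[2] + 1/3·h[3] + 1/12·h[4]
  h[1] = 1 + 1/6·h[0] + 1/6·h[1] + 1/4·h[2] + 1/12·h[3] + 1/12·h[4]
  h[2] = 1 + 1/6·h[0] + 1/12·h[1] + 1/4·h[2] + 1/4·h[3] + 1/6·h[4]
  h[3] = 1 + 1/12·h[0] + 1/6·h[1] + 1/4·h[2] + 1/6·h[3] + 1/6·h[4]
  h[4] = 1 + 1/4·h[0] + 1/6·h[1] + 1/12·h[2] + 1/12·h[3] + 1/4·h[4]
Solving the 5×5 linear system over states ≠ 5 gives exactly h = [231648/31847, 197700/31847, 234684/31847, 214020/31847, 213468/31847, 0] (h[5] = 0 is the target).

h = [7.2738, 6.2078, 7.3691, 6.7203, 6.7029, 0.0000]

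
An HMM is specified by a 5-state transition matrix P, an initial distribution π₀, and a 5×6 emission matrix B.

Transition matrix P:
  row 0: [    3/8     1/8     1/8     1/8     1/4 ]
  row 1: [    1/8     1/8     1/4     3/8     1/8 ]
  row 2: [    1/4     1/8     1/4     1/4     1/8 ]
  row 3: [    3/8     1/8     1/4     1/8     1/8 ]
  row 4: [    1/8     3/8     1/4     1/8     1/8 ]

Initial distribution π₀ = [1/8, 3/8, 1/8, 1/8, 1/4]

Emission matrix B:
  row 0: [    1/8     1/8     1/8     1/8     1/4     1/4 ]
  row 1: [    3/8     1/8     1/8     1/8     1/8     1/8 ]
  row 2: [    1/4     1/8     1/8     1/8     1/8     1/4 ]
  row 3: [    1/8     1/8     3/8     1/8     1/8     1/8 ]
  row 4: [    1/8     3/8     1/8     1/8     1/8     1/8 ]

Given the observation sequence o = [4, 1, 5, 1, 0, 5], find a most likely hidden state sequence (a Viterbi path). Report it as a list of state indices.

t=0: δ = [3.125e-02, 4.688e-02, 1.562e-02, 1.562e-02, 3.125e-02]  (obs o_0=4)
t=1: δ = [1.465e-03, 1.465e-03, 1.465e-03, 2.197e-03, 2.930e-03]  ψ = [0, 4, 1, 1, 0]  (obs o_1=1)
t=2: δ = [2.060e-04, 1.373e-04, 1.831e-04, 6.866e-05, 4.578e-05]  ψ = [3, 4, 4, 1, 0]  (obs o_2=5)
t=3: δ = [9.656e-06, 3.219e-06, 5.722e-06, 6.437e-06, 1.931e-05]  ψ = [0, 0, 2, 1, 0]  (obs o_3=1)
t=4: δ = [4.526e-07, 2.716e-06, 1.207e-06, 3.017e-07, 3.017e-07]  ψ = [0, 4, 4, 4, 0]  (obs o_4=0)
t=5: δ = [8.487e-08, 4.243e-08, 1.697e-07, 1.273e-07, 4.243e-08]  ψ = [1, 1, 1, 1, 1]  (obs o_5=5)
backtrack: best end state = 2; path = [1, 3, 0, 4, 1, 2]

path = [1, 3, 0, 4, 1, 2]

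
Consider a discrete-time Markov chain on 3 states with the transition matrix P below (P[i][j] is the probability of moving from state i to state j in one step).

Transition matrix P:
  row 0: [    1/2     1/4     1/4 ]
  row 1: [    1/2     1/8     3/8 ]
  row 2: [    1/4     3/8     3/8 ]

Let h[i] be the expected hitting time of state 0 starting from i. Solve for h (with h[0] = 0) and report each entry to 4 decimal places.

First-step conditioning: h[0] = 0; for i ≠ 0, h[i] = 1 + Σ_k P[i][k]·h[k].
  h[1] = 1 + 1/8·h[1] + 3/8·h[2]
  h[2] = 1 + 3/8·h[1] + 3/8·h[2]
Solving the 2×2 linear system over states ≠ 0 gives exactly h = [0, 32/13, 40/13] (h[0] = 0 is the target).

h = [0.0000, 2.4615, 3.0769]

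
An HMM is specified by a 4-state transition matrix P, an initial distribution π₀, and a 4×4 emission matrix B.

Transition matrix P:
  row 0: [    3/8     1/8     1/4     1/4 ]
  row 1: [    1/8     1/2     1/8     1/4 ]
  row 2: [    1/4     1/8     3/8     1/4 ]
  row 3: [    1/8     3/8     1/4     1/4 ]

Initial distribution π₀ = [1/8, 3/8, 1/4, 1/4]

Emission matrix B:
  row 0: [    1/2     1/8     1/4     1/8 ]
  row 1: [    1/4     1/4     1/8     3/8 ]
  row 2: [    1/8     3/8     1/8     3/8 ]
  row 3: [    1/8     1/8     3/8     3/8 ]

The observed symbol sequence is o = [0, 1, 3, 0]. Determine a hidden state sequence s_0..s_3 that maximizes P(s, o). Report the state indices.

path = [1, 1, 1, 1]

t=0: δ = [6.250e-02, 9.375e-02, 3.125e-02, 3.125e-02]  (obs o_0=0)
t=1: δ = [2.930e-03, 1.172e-02, 5.859e-03, 2.930e-03]  ψ = [0, 1, 0, 1]  (obs o_1=1)
t=2: δ = [1.831e-04, 2.197e-03, 8.240e-04, 1.099e-03]  ψ = [1, 1, 2, 1]  (obs o_2=3)
t=3: δ = [1.373e-04, 2.747e-04, 3.862e-05, 6.866e-05]  ψ = [1, 1, 2, 1]  (obs o_3=0)
backtrack: best end state = 1; path = [1, 1, 1, 1]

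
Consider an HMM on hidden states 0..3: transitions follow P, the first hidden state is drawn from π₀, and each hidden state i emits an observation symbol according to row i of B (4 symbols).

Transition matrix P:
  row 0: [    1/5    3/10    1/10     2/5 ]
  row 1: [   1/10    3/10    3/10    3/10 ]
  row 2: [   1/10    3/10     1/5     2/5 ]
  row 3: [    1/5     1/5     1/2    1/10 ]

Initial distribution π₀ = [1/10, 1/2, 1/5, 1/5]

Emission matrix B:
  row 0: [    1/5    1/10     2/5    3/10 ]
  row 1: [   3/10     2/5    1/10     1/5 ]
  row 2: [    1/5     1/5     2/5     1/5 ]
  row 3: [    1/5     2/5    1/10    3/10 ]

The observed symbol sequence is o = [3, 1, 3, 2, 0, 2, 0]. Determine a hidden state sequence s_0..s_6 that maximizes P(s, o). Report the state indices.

path = [1, 1, 3, 2, 3, 2, 1]

t=0: δ = [3.000e-02, 1.000e-01, 4.000e-02, 6.000e-02]  (obs o_0=3)
t=1: δ = [1.200e-03, 1.200e-02, 6.000e-03, 1.200e-02]  ψ = [3, 1, 1, 1]  (obs o_1=1)
t=2: δ = [7.200e-04, 7.200e-04, 1.200e-03, 1.080e-03]  ψ = [3, 1, 3, 1]  (obs o_2=3)
t=3: δ = [8.640e-05, 3.600e-05, 2.160e-04, 4.800e-05]  ψ = [3, 2, 3, 2]  (obs o_3=2)
t=4: δ = [4.320e-06, 1.944e-05, 8.640e-06, 1.728e-05]  ψ = [2, 2, 2, 2]  (obs o_4=0)
t=5: δ = [1.382e-06, 5.832e-07, 3.456e-06, 5.832e-07]  ψ = [3, 1, 3, 1]  (obs o_5=2)
t=6: δ = [6.912e-08, 3.110e-07, 1.382e-07, 2.765e-07]  ψ = [2, 2, 2, 2]  (obs o_6=0)
backtrack: best end state = 1; path = [1, 1, 3, 2, 3, 2, 1]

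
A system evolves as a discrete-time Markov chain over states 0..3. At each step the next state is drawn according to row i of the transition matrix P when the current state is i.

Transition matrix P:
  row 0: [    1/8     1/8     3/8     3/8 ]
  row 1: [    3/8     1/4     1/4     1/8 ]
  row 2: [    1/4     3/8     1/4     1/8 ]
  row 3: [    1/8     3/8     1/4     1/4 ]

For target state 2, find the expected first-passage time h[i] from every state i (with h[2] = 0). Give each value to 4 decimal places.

First-step conditioning: h[2] = 0; for i ≠ 2, h[i] = 1 + Σ_k P[i][k]·h[k].
  h[0] = 1 + 1/8·h[0] + 1/8·h[1] + 3/8·h[3]
  h[1] = 1 + 3/8·h[0] + 1/4·h[1] + 1/8·h[3]
  h[3] = 1 + 1/8·h[0] + 3/8·h[1] + 1/4·h[3]
Solving the 3×3 linear system over states ≠ 2 gives exactly h = [536/167, 592/167, 0, 608/167] (h[2] = 0 is the target).

h = [3.2096, 3.5449, 0.0000, 3.6407]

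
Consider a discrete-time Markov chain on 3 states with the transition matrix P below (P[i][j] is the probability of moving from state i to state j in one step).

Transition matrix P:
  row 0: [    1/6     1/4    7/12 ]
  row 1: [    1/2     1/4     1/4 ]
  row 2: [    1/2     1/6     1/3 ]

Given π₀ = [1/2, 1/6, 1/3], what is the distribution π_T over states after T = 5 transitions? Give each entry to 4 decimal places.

t=0: π = [0.5000, 0.1667, 0.3333]
t=1: π = [0.3333, 0.2222, 0.4444]
t=2: π = [0.3889, 0.2130, 0.3981]
t=3: π = [0.3704, 0.2168, 0.4128]
t=4: π = [0.3765, 0.2156, 0.4079]
t=5: π = [0.3745, 0.2160, 0.4095]

π = [0.3745, 0.2160, 0.4095]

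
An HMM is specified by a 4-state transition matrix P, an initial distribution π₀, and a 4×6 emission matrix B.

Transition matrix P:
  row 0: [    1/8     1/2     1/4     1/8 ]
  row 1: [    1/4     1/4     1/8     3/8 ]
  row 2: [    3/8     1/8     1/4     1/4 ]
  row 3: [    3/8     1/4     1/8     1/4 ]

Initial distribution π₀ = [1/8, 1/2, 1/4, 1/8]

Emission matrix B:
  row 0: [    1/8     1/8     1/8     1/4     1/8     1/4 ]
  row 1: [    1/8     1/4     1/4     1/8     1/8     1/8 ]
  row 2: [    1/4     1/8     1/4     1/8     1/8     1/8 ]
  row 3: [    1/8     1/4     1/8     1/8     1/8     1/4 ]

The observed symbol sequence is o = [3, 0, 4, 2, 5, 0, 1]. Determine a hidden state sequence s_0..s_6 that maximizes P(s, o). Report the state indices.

path = [1, 3, 0, 1, 3, 0, 1]

t=0: δ = [3.125e-02, 6.250e-02, 3.125e-02, 1.562e-02]  (obs o_0=3)
t=1: δ = [1.953e-03, 1.953e-03, 1.953e-03, 2.930e-03]  ψ = [1, 0, 0, 1]  (obs o_1=0)
t=2: δ = [1.373e-04, 1.221e-04, 6.104e-05, 9.155e-05]  ψ = [3, 0, 0, 1]  (obs o_2=4)
t=3: δ = [4.292e-06, 1.717e-05, 8.583e-06, 5.722e-06]  ψ = [3, 0, 0, 1]  (obs o_3=2)
t=4: δ = [1.073e-06, 5.364e-07, 2.682e-07, 1.609e-06]  ψ = [1, 1, 1, 1]  (obs o_4=5)
t=5: δ = [7.544e-08, 6.706e-08, 6.706e-08, 5.029e-08]  ψ = [3, 0, 0, 3]  (obs o_5=0)
t=6: δ = [3.143e-09, 9.430e-09, 2.357e-09, 6.286e-09]  ψ = [2, 0, 0, 1]  (obs o_6=1)
backtrack: best end state = 1; path = [1, 3, 0, 1, 3, 0, 1]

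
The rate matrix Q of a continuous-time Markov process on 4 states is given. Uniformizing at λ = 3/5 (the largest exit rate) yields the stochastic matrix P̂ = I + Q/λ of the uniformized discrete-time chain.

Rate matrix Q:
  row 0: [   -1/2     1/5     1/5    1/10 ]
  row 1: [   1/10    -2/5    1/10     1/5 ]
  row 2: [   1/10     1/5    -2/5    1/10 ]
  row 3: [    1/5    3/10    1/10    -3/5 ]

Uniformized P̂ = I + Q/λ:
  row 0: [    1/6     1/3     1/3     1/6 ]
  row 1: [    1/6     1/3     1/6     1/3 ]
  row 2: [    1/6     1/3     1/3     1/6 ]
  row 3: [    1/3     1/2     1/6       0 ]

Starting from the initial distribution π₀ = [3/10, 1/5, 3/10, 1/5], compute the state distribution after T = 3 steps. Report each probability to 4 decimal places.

t=0: π = [0.3000, 0.2000, 0.3000, 0.2000]
t=1: π = [0.2000, 0.3667, 0.2667, 0.1667]
t=2: π = [0.1944, 0.3611, 0.2444, 0.2000]
t=3: π = [0.2000, 0.3667, 0.2398, 0.1935]

π = [0.2000, 0.3667, 0.2398, 0.1935]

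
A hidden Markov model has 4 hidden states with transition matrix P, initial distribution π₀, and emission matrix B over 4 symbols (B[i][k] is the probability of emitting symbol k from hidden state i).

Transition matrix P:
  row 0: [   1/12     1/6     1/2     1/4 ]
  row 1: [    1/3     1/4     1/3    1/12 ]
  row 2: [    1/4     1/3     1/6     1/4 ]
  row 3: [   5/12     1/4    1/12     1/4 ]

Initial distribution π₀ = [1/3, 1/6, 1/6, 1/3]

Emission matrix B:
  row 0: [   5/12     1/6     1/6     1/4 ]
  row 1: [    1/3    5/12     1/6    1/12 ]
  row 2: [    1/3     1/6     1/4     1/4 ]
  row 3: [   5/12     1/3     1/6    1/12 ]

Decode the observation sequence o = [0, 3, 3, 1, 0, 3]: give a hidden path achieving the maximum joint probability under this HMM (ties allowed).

t=0: δ = [1.389e-01, 5.556e-02, 5.556e-02, 1.389e-01]  (obs o_0=0)
t=1: δ = [1.447e-02, 2.894e-03, 1.736e-02, 2.894e-03]  ψ = [3, 3, 0, 0]  (obs o_1=3)
t=2: δ = [1.085e-03, 4.823e-04, 1.808e-03, 3.617e-04]  ψ = [2, 2, 0, 2]  (obs o_2=3)
t=3: δ = [7.535e-05, 2.512e-04, 9.042e-05, 1.507e-04]  ψ = [2, 2, 0, 2]  (obs o_3=1)
t=4: δ = [3.489e-05, 2.093e-05, 2.791e-05, 1.570e-05]  ψ = [1, 1, 1, 3]  (obs o_4=0)
t=5: δ = [1.744e-06, 7.752e-07, 4.361e-06, 7.268e-07]  ψ = [1, 2, 0, 0]  (obs o_5=3)
backtrack: best end state = 2; path = [3, 0, 2, 1, 0, 2]

path = [3, 0, 2, 1, 0, 2]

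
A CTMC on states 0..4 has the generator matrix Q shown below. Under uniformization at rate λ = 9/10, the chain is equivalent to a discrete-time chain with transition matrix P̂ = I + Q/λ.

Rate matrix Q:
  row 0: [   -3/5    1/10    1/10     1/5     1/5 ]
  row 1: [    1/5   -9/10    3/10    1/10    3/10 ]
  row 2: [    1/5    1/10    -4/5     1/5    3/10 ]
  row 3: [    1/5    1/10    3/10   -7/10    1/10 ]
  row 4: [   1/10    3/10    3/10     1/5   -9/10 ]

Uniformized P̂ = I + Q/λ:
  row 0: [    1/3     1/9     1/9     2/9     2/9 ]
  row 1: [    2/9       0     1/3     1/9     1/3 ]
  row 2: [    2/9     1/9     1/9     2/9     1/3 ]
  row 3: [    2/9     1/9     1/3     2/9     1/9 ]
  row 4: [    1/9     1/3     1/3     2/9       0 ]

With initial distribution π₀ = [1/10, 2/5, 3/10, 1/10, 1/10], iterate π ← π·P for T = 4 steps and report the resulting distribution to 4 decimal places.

π = [0.2249, 0.1412, 0.2310, 0.2074, 0.1955]

t=0: π = [0.1000, 0.4000, 0.3000, 0.1000, 0.1000]
t=1: π = [0.2222, 0.0889, 0.2444, 0.1778, 0.2667]
t=2: π = [0.2173, 0.1605, 0.2296, 0.2123, 0.1802]
t=3: π = [0.2263, 0.1333, 0.2340, 0.2044, 0.2019]
t=4: π = [0.2249, 0.1412, 0.2310, 0.2074, 0.1955]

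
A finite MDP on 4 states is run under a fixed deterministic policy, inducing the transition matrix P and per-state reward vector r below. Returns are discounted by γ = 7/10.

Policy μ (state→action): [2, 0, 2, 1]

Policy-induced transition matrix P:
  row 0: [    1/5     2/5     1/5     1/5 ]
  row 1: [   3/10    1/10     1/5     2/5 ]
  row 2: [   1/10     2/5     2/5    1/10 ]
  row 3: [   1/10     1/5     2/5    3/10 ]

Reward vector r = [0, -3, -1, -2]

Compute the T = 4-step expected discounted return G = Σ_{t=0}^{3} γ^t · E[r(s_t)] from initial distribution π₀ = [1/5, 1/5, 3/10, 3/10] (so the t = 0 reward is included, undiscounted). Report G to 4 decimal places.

t=0: π = [0.2000, 0.2000, 0.3000, 0.3000], E[r] = -1.5000, γ^t·E[r] = -1.500000, running G = -1.500000
t=1: π = [0.1600, 0.2800, 0.3200, 0.2400], E[r] = -1.6400, γ^t·E[r] = -1.148000, running G = -2.648000
t=2: π = [0.1720, 0.2680, 0.3120, 0.2480], E[r] = -1.6120, γ^t·E[r] = -0.789880, running G = -3.437880
t=3: π = [0.1708, 0.2700, 0.3120, 0.2472], E[r] = -1.6164, γ^t·E[r] = -0.554425, running G = -3.992305

G = -3.9923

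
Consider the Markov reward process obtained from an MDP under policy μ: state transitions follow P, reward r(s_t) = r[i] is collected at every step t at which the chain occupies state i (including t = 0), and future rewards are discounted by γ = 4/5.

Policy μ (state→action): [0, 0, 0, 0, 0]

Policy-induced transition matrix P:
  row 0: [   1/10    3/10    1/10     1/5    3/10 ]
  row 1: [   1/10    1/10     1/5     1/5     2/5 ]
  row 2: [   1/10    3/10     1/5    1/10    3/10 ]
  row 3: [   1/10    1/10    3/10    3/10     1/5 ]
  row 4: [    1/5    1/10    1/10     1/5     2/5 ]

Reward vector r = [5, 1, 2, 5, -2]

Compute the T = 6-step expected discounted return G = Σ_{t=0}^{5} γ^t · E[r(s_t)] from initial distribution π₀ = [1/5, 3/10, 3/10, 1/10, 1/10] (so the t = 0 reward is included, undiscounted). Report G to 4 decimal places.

t=0: π = [0.2000, 0.3000, 0.3000, 0.1000, 0.1000], E[r] = 2.2000, γ^t·E[r] = 2.200000, running G = 2.200000
t=1: π = [0.1100, 0.2000, 0.1800, 0.1800, 0.3300], E[r] = 1.3500, γ^t·E[r] = 1.080000, running G = 3.280000
t=2: π = [0.1330, 0.1580, 0.1740, 0.2000, 0.3350], E[r] = 1.5010, γ^t·E[r] = 0.960640, running G = 4.240640
t=3: π = [0.1335, 0.1614, 0.1732, 0.2026, 0.3293], E[r] = 1.5297, γ^t·E[r] = 0.783206, running G = 5.023846
t=4: π = [0.1329, 0.1613, 0.1740, 0.2029, 0.3288], E[r] = 1.5310, γ^t·E[r] = 0.627110, running G = 5.650956
t=5: π = [0.1329, 0.1614, 0.1741, 0.2029, 0.3287], E[r] = 1.5311, γ^t·E[r] = 0.501699, running G = 6.152656

G = 6.1527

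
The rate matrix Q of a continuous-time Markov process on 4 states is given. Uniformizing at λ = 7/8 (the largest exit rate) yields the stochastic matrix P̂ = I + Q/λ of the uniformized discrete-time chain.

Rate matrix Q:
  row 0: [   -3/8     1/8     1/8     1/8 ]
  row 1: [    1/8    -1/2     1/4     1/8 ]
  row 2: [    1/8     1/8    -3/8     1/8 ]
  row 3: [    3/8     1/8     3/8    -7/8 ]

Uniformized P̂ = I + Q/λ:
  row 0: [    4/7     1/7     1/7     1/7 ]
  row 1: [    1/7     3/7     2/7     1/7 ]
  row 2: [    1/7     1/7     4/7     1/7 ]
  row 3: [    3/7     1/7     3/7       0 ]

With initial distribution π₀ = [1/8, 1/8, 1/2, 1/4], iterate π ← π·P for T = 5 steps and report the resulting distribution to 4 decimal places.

π = [0.3107, 0.1999, 0.3645, 0.1250]

t=0: π = [0.1250, 0.1250, 0.5000, 0.2500]
t=1: π = [0.2679, 0.1786, 0.4464, 0.1071]
t=2: π = [0.2883, 0.1939, 0.3903, 0.1276]
t=3: π = [0.3028, 0.1983, 0.3743, 0.1246]
t=4: π = [0.3083, 0.1995, 0.3672, 0.1251]
t=5: π = [0.3107, 0.1999, 0.3645, 0.1250]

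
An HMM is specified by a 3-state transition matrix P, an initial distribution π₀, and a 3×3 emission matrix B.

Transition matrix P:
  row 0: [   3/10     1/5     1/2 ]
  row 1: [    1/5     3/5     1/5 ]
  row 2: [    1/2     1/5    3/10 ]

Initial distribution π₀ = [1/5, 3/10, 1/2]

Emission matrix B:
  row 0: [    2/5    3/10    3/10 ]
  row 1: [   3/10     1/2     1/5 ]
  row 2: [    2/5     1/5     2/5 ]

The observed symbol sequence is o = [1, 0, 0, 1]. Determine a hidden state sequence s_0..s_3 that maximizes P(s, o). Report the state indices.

t=0: δ = [6.000e-02, 1.500e-01, 1.000e-01]  (obs o_0=1)
t=1: δ = [2.000e-02, 2.700e-02, 1.200e-02]  ψ = [2, 1, 0]  (obs o_1=0)
t=2: δ = [2.400e-03, 4.860e-03, 4.000e-03]  ψ = [0, 1, 0]  (obs o_2=0)
t=3: δ = [6.000e-04, 1.458e-03, 2.400e-04]  ψ = [2, 1, 0]  (obs o_3=1)
backtrack: best end state = 1; path = [1, 1, 1, 1]

path = [1, 1, 1, 1]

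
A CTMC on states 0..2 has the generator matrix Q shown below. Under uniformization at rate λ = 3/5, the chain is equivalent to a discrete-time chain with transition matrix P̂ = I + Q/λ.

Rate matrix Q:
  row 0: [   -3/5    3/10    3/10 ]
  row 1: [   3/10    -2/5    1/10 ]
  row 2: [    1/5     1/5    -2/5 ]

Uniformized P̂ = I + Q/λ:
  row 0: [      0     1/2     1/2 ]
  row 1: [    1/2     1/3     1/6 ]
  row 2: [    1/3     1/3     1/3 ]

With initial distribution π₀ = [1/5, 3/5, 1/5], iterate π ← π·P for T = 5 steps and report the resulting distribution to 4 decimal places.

t=0: π = [0.2000, 0.6000, 0.2000]
t=1: π = [0.3667, 0.3667, 0.2667]
t=2: π = [0.2722, 0.3944, 0.3333]
t=3: π = [0.3083, 0.3787, 0.3130]
t=4: π = [0.2937, 0.3847, 0.3216]
t=5: π = [0.2996, 0.3823, 0.3182]

π = [0.2996, 0.3823, 0.3182]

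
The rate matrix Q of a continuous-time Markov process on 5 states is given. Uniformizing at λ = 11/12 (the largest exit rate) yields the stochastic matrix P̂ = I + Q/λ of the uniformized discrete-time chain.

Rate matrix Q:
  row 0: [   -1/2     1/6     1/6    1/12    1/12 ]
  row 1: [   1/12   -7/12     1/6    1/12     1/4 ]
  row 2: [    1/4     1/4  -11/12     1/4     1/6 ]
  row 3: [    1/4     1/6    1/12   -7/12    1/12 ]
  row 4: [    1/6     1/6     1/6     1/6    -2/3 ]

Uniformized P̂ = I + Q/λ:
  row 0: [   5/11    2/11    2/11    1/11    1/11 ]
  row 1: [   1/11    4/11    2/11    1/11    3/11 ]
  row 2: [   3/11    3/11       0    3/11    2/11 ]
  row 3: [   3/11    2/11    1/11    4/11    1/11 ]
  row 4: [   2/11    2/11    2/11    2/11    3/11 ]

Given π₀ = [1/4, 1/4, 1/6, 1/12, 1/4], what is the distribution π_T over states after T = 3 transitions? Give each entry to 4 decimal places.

t=0: π = [0.2500, 0.2500, 0.1667, 0.0833, 0.2500]
t=1: π = [0.2500, 0.2424, 0.1439, 0.1667, 0.1970]
t=2: π = [0.2562, 0.2390, 0.1405, 0.1804, 0.1839]
t=3: π = [0.2591, 0.2380, 0.1399, 0.1824, 0.1806]

π = [0.2591, 0.2380, 0.1399, 0.1824, 0.1806]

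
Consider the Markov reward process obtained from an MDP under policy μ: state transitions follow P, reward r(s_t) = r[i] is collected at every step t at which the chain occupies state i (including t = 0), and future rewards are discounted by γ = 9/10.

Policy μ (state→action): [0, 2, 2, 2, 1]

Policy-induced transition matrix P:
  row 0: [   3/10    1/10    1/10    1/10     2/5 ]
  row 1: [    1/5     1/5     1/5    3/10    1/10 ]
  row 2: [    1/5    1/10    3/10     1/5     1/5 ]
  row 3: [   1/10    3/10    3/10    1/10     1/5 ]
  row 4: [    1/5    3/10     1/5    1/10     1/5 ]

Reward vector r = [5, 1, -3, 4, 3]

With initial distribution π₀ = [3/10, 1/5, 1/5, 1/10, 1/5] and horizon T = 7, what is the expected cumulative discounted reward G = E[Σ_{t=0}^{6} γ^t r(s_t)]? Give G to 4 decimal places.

t=0: π = [0.3000, 0.2000, 0.2000, 0.1000, 0.2000], E[r] = 2.1000, γ^t·E[r] = 2.100000, running G = 2.100000
t=1: π = [0.2200, 0.1800, 0.2000, 0.1600, 0.2400], E[r] = 2.0400, γ^t·E[r] = 1.836000, running G = 3.936000
t=2: π = [0.2060, 0.1980, 0.2140, 0.1560, 0.2260], E[r] = 1.8880, γ^t·E[r] = 1.529280, running G = 5.465280
t=3: π = [0.2050, 0.1962, 0.2164, 0.1610, 0.2214], E[r] = 1.8802, γ^t·E[r] = 1.370666, running G = 6.835946
t=4: π = [0.2044, 0.1961, 0.2172, 0.1609, 0.2214], E[r] = 1.8740, γ^t·E[r] = 1.229558, running G = 8.065503
t=5: π = [0.2044, 0.1961, 0.2174, 0.1609, 0.2213], E[r] = 1.8733, γ^t·E[r] = 1.106160, running G = 9.171664
t=6: π = [0.2043, 0.1960, 0.2174, 0.1609, 0.2213], E[r] = 1.8732, γ^t·E[r] = 0.995471, running G = 10.167135

G = 10.1671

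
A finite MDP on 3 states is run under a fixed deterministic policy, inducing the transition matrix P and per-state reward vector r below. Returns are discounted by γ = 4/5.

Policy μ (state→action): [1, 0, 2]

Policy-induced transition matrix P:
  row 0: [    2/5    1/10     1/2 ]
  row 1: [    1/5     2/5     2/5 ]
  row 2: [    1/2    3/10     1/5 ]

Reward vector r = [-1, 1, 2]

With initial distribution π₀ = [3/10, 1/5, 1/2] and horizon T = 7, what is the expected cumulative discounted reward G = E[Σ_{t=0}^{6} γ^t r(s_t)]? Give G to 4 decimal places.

G = 2.5918

t=0: π = [0.3000, 0.2000, 0.5000], E[r] = 0.9000, γ^t·E[r] = 0.900000, running G = 0.900000
t=1: π = [0.4100, 0.2600, 0.3300], E[r] = 0.5100, γ^t·E[r] = 0.408000, running G = 1.308000
t=2: π = [0.3810, 0.2440, 0.3750], E[r] = 0.6130, γ^t·E[r] = 0.392320, running G = 1.700320
t=3: π = [0.3887, 0.2482, 0.3631], E[r] = 0.5857, γ^t·E[r] = 0.299878, running G = 2.000198
t=4: π = [0.3867, 0.2471, 0.3663], E[r] = 0.5929, γ^t·E[r] = 0.242856, running G = 2.243054
t=5: π = [0.3872, 0.2474, 0.3654], E[r] = 0.5910, γ^t·E[r] = 0.193659, running G = 2.436713
t=6: π = [0.3871, 0.2473, 0.3656], E[r] = 0.5915, γ^t·E[r] = 0.155059, running G = 2.591772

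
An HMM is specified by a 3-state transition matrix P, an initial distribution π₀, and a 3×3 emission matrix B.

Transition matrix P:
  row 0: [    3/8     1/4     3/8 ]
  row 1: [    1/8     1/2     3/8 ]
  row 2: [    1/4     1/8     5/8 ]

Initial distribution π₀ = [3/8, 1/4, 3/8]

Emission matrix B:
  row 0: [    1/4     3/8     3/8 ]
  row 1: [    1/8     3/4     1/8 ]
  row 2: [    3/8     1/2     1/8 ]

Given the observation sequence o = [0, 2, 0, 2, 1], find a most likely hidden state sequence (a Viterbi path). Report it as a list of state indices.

t=0: δ = [9.375e-02, 3.125e-02, 1.406e-01]  (obs o_0=0)
t=1: δ = [1.318e-02, 2.930e-03, 1.099e-02]  ψ = [0, 0, 2]  (obs o_1=2)
t=2: δ = [1.236e-03, 4.120e-04, 2.575e-03]  ψ = [0, 0, 2]  (obs o_2=0)
t=3: δ = [2.414e-04, 4.023e-05, 2.012e-04]  ψ = [2, 2, 2]  (obs o_3=2)
t=4: δ = [3.395e-05, 4.526e-05, 6.286e-05]  ψ = [0, 0, 2]  (obs o_4=1)
backtrack: best end state = 2; path = [2, 2, 2, 2, 2]

path = [2, 2, 2, 2, 2]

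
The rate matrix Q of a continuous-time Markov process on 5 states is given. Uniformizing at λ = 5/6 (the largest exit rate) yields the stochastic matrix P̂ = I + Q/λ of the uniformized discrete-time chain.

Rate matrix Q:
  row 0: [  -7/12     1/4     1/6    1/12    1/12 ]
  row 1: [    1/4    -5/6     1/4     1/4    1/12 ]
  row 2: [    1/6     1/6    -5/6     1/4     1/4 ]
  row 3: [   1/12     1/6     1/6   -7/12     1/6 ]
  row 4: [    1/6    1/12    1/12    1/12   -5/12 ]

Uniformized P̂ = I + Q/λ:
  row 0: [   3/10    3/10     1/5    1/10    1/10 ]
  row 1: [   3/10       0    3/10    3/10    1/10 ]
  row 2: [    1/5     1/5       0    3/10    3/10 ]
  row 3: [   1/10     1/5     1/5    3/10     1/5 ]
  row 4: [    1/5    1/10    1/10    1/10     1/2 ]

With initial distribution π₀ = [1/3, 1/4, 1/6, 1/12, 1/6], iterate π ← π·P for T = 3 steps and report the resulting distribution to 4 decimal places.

π = [0.2184, 0.1642, 0.1611, 0.2080, 0.2483]

t=0: π = [0.3333, 0.2500, 0.1667, 0.0833, 0.1667]
t=1: π = [0.2500, 0.1667, 0.1750, 0.2000, 0.2083]
t=2: π = [0.2217, 0.1708, 0.1608, 0.2083, 0.2383]
t=3: π = [0.2184, 0.1642, 0.1611, 0.2080, 0.2483]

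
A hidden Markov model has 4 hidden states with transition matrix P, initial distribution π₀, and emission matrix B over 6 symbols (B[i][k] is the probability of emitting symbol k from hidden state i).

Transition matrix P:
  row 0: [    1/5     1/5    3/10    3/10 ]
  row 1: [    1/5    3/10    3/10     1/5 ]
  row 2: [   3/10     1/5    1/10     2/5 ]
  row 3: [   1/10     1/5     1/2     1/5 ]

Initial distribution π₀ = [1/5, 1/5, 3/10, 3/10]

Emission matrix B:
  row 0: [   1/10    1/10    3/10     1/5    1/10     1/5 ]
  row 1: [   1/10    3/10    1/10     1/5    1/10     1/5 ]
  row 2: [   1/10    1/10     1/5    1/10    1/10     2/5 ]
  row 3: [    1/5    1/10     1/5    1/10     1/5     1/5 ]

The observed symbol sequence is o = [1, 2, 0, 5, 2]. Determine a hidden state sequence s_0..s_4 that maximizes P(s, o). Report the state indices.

t=0: δ = [2.000e-02, 6.000e-02, 3.000e-02, 3.000e-02]  (obs o_0=1)
t=1: δ = [3.600e-03, 1.800e-03, 3.600e-03, 2.400e-03]  ψ = [1, 1, 1, 1]  (obs o_1=2)
t=2: δ = [1.080e-04, 7.200e-05, 1.200e-04, 2.880e-04]  ψ = [2, 0, 3, 2]  (obs o_2=0)
t=3: δ = [7.200e-06, 1.152e-05, 5.760e-05, 1.152e-05]  ψ = [2, 3, 3, 3]  (obs o_3=5)
t=4: δ = [5.184e-06, 1.152e-06, 1.152e-06, 4.608e-06]  ψ = [2, 2, 2, 2]  (obs o_4=2)
backtrack: best end state = 0; path = [1, 2, 3, 2, 0]

path = [1, 2, 3, 2, 0]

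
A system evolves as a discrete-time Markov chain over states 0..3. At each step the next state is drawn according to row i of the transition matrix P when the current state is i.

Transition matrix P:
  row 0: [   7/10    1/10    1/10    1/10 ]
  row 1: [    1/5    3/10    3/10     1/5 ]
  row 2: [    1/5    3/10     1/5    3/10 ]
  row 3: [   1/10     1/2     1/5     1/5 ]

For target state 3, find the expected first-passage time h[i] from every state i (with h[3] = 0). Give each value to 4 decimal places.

First-step conditioning: h[3] = 0; for i ≠ 3, h[i] = 1 + Σ_k P[i][k]·h[k].
  h[0] = 1 + 7/10·h[0] + 1/10·h[1] + 1/10·h[2]
  h[1] = 1 + 1/5·h[0] + 3/10·h[1] + 3/10·h[2]
  h[2] = 1 + 1/5·h[0] + 3/10·h[1] + 1/5·h[2]
Solving the 3×3 linear system over states ≠ 3 gives exactly h = [680/99, 50/9, 500/99, 0] (h[3] = 0 is the target).

h = [6.8687, 5.5556, 5.0505, 0.0000]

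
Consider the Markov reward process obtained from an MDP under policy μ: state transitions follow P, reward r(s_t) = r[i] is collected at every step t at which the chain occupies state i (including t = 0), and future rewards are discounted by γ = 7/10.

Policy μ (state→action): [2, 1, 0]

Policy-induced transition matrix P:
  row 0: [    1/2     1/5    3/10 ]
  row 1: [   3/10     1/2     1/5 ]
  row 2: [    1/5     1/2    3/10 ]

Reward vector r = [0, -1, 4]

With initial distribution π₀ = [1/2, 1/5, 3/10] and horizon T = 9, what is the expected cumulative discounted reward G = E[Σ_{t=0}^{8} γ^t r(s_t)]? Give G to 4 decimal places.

G = 2.5189

t=0: π = [0.5000, 0.2000, 0.3000], E[r] = 1.0000, γ^t·E[r] = 1.000000, running G = 1.000000
t=1: π = [0.3700, 0.3500, 0.2800], E[r] = 0.7700, γ^t·E[r] = 0.539000, running G = 1.539000
t=2: π = [0.3460, 0.3890, 0.2650], E[r] = 0.6710, γ^t·E[r] = 0.328790, running G = 1.867790
t=3: π = [0.3427, 0.3962, 0.2611], E[r] = 0.6482, γ^t·E[r] = 0.222333, running G = 2.090123
t=4: π = [0.3424, 0.3972, 0.2604], E[r] = 0.6443, γ^t·E[r] = 0.154704, running G = 2.244826
t=5: π = [0.3424, 0.3973, 0.2603], E[r] = 0.6439, γ^t·E[r] = 0.108212, running G = 2.353039
t=6: π = [0.3425, 0.3973, 0.2603], E[r] = 0.6438, γ^t·E[r] = 0.075745, running G = 2.428784
t=7: π = [0.3425, 0.3973, 0.2603], E[r] = 0.6438, γ^t·E[r] = 0.053022, running G = 2.481806
t=8: π = [0.3425, 0.3973, 0.2603], E[r] = 0.6438, γ^t·E[r] = 0.037116, running G = 2.518922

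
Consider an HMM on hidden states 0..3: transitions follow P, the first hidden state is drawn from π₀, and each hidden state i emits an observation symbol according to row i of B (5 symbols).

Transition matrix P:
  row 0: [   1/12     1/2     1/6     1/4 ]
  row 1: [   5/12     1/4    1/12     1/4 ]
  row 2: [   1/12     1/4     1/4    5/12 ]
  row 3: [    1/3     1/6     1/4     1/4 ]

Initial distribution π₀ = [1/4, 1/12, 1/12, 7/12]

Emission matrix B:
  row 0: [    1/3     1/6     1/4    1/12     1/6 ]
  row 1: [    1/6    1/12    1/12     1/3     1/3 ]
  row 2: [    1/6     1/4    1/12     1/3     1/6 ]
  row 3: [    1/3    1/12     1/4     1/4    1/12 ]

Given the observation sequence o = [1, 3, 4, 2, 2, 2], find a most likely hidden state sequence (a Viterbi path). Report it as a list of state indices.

t=0: δ = [4.167e-02, 6.944e-03, 2.083e-02, 4.861e-02]  (obs o_0=1)
t=1: δ = [1.350e-03, 6.944e-03, 4.051e-03, 3.038e-03]  ψ = [3, 0, 3, 3]  (obs o_1=3)
t=2: δ = [4.823e-04, 5.787e-04, 1.688e-04, 1.447e-04]  ψ = [1, 1, 2, 1]  (obs o_2=4)
t=3: δ = [6.028e-05, 2.009e-05, 6.698e-06, 3.617e-05]  ψ = [1, 0, 0, 1]  (obs o_3=2)
t=4: δ = [3.014e-06, 2.512e-06, 8.372e-07, 3.768e-06]  ψ = [3, 0, 0, 0]  (obs o_4=2)
t=5: δ = [3.140e-07, 1.256e-07, 7.849e-08, 2.355e-07]  ψ = [3, 0, 3, 3]  (obs o_5=2)
backtrack: best end state = 0; path = [0, 1, 1, 0, 3, 0]

path = [0, 1, 1, 0, 3, 0]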